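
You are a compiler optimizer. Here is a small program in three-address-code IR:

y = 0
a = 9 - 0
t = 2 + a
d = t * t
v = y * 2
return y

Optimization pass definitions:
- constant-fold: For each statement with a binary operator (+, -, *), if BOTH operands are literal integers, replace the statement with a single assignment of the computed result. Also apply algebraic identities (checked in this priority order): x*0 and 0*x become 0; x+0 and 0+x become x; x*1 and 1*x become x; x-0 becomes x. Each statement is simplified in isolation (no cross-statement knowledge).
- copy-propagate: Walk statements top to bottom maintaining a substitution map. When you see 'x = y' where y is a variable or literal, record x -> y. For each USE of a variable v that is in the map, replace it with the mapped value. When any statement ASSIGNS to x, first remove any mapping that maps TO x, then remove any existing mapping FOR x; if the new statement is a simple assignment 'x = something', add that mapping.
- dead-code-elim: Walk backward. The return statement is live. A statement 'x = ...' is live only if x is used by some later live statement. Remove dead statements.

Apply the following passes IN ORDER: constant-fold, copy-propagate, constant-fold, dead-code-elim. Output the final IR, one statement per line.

Initial IR:
  y = 0
  a = 9 - 0
  t = 2 + a
  d = t * t
  v = y * 2
  return y
After constant-fold (6 stmts):
  y = 0
  a = 9
  t = 2 + a
  d = t * t
  v = y * 2
  return y
After copy-propagate (6 stmts):
  y = 0
  a = 9
  t = 2 + 9
  d = t * t
  v = 0 * 2
  return 0
After constant-fold (6 stmts):
  y = 0
  a = 9
  t = 11
  d = t * t
  v = 0
  return 0
After dead-code-elim (1 stmts):
  return 0

Answer: return 0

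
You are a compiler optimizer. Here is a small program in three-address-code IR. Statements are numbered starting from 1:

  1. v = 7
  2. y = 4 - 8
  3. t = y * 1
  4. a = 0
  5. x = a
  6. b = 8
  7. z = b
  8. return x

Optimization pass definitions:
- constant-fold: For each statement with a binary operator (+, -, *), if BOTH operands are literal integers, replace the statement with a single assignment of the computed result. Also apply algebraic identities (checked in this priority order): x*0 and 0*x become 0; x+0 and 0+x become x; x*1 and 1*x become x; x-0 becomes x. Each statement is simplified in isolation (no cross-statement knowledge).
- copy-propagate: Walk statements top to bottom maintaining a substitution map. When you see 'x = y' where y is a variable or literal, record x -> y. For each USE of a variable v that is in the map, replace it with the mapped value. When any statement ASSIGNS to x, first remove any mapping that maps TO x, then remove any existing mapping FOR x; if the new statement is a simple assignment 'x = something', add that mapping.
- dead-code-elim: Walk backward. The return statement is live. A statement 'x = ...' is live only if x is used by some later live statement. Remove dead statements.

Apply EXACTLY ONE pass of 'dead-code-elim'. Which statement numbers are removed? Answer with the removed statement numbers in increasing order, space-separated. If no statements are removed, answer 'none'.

Backward liveness scan:
Stmt 1 'v = 7': DEAD (v not in live set [])
Stmt 2 'y = 4 - 8': DEAD (y not in live set [])
Stmt 3 't = y * 1': DEAD (t not in live set [])
Stmt 4 'a = 0': KEEP (a is live); live-in = []
Stmt 5 'x = a': KEEP (x is live); live-in = ['a']
Stmt 6 'b = 8': DEAD (b not in live set ['x'])
Stmt 7 'z = b': DEAD (z not in live set ['x'])
Stmt 8 'return x': KEEP (return); live-in = ['x']
Removed statement numbers: [1, 2, 3, 6, 7]
Surviving IR:
  a = 0
  x = a
  return x

Answer: 1 2 3 6 7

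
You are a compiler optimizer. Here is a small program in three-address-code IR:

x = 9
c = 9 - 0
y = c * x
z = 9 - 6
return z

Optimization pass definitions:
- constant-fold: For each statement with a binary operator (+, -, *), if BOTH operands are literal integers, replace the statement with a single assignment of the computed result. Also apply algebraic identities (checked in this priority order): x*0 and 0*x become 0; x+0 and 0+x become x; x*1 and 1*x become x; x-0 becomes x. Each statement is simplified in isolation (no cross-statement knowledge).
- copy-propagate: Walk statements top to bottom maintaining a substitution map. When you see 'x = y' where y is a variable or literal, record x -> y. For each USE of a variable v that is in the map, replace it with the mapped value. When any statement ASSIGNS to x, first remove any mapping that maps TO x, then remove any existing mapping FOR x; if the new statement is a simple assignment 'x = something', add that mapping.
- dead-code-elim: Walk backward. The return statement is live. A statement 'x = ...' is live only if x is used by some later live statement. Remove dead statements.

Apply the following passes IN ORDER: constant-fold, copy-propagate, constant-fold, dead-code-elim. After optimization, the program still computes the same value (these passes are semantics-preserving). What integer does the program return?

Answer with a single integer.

Answer: 3

Derivation:
Initial IR:
  x = 9
  c = 9 - 0
  y = c * x
  z = 9 - 6
  return z
After constant-fold (5 stmts):
  x = 9
  c = 9
  y = c * x
  z = 3
  return z
After copy-propagate (5 stmts):
  x = 9
  c = 9
  y = 9 * 9
  z = 3
  return 3
After constant-fold (5 stmts):
  x = 9
  c = 9
  y = 81
  z = 3
  return 3
After dead-code-elim (1 stmts):
  return 3
Evaluate:
  x = 9  =>  x = 9
  c = 9 - 0  =>  c = 9
  y = c * x  =>  y = 81
  z = 9 - 6  =>  z = 3
  return z = 3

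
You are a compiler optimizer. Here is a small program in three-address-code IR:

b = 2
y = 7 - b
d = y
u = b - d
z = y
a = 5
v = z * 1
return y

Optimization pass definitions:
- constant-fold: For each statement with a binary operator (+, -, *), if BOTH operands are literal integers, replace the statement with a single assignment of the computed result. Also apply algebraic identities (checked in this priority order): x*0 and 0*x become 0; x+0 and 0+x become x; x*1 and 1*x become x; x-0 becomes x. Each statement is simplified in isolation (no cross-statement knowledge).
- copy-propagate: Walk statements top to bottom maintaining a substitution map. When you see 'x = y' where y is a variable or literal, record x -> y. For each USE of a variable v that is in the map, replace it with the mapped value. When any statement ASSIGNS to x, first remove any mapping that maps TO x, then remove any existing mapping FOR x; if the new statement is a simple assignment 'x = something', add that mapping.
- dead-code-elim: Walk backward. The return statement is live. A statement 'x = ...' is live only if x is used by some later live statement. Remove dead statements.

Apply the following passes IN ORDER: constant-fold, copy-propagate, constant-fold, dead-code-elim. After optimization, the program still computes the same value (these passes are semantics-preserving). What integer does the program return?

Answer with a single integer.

Answer: 5

Derivation:
Initial IR:
  b = 2
  y = 7 - b
  d = y
  u = b - d
  z = y
  a = 5
  v = z * 1
  return y
After constant-fold (8 stmts):
  b = 2
  y = 7 - b
  d = y
  u = b - d
  z = y
  a = 5
  v = z
  return y
After copy-propagate (8 stmts):
  b = 2
  y = 7 - 2
  d = y
  u = 2 - y
  z = y
  a = 5
  v = y
  return y
After constant-fold (8 stmts):
  b = 2
  y = 5
  d = y
  u = 2 - y
  z = y
  a = 5
  v = y
  return y
After dead-code-elim (2 stmts):
  y = 5
  return y
Evaluate:
  b = 2  =>  b = 2
  y = 7 - b  =>  y = 5
  d = y  =>  d = 5
  u = b - d  =>  u = -3
  z = y  =>  z = 5
  a = 5  =>  a = 5
  v = z * 1  =>  v = 5
  return y = 5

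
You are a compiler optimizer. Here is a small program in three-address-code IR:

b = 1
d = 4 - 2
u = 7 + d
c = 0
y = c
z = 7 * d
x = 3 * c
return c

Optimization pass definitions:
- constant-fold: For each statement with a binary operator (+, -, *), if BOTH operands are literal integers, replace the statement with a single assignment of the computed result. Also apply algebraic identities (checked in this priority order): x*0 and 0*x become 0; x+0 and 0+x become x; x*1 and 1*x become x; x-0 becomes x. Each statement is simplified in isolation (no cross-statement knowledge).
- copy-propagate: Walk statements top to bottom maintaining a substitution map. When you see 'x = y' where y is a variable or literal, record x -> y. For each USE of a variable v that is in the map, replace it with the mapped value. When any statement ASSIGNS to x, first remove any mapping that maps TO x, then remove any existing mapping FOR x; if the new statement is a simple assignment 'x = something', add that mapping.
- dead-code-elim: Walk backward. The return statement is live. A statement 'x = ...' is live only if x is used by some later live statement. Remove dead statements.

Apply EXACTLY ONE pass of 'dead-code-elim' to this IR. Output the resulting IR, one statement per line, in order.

Answer: c = 0
return c

Derivation:
Applying dead-code-elim statement-by-statement:
  [8] return c  -> KEEP (return); live=['c']
  [7] x = 3 * c  -> DEAD (x not live)
  [6] z = 7 * d  -> DEAD (z not live)
  [5] y = c  -> DEAD (y not live)
  [4] c = 0  -> KEEP; live=[]
  [3] u = 7 + d  -> DEAD (u not live)
  [2] d = 4 - 2  -> DEAD (d not live)
  [1] b = 1  -> DEAD (b not live)
Result (2 stmts):
  c = 0
  return c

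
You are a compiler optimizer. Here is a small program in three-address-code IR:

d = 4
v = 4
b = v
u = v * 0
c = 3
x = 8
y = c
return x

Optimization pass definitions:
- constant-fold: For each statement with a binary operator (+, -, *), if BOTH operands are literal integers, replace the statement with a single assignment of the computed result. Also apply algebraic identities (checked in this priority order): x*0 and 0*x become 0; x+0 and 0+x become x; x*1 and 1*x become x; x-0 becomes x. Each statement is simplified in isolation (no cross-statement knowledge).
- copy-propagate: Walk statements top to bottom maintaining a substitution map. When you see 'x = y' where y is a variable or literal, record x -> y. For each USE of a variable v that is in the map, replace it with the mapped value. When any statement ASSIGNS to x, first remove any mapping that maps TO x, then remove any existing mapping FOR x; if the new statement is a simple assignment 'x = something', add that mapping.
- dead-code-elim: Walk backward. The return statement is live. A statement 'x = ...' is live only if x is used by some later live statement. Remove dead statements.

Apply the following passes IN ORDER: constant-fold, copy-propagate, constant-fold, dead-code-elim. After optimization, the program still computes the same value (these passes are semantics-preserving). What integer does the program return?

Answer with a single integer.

Answer: 8

Derivation:
Initial IR:
  d = 4
  v = 4
  b = v
  u = v * 0
  c = 3
  x = 8
  y = c
  return x
After constant-fold (8 stmts):
  d = 4
  v = 4
  b = v
  u = 0
  c = 3
  x = 8
  y = c
  return x
After copy-propagate (8 stmts):
  d = 4
  v = 4
  b = 4
  u = 0
  c = 3
  x = 8
  y = 3
  return 8
After constant-fold (8 stmts):
  d = 4
  v = 4
  b = 4
  u = 0
  c = 3
  x = 8
  y = 3
  return 8
After dead-code-elim (1 stmts):
  return 8
Evaluate:
  d = 4  =>  d = 4
  v = 4  =>  v = 4
  b = v  =>  b = 4
  u = v * 0  =>  u = 0
  c = 3  =>  c = 3
  x = 8  =>  x = 8
  y = c  =>  y = 3
  return x = 8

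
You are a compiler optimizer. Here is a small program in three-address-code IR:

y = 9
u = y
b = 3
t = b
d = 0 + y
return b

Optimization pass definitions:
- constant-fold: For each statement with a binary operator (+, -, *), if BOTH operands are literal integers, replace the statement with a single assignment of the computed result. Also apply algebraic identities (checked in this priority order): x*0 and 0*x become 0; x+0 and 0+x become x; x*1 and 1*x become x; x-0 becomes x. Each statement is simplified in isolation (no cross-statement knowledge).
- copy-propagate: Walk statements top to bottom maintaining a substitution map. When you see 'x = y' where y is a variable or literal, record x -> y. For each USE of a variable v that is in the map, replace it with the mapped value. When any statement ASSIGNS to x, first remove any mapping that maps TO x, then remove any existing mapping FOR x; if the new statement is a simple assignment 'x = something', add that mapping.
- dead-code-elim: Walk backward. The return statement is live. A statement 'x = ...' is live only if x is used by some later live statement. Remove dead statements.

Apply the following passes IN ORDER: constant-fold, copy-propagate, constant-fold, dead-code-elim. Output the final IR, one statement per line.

Answer: return 3

Derivation:
Initial IR:
  y = 9
  u = y
  b = 3
  t = b
  d = 0 + y
  return b
After constant-fold (6 stmts):
  y = 9
  u = y
  b = 3
  t = b
  d = y
  return b
After copy-propagate (6 stmts):
  y = 9
  u = 9
  b = 3
  t = 3
  d = 9
  return 3
After constant-fold (6 stmts):
  y = 9
  u = 9
  b = 3
  t = 3
  d = 9
  return 3
After dead-code-elim (1 stmts):
  return 3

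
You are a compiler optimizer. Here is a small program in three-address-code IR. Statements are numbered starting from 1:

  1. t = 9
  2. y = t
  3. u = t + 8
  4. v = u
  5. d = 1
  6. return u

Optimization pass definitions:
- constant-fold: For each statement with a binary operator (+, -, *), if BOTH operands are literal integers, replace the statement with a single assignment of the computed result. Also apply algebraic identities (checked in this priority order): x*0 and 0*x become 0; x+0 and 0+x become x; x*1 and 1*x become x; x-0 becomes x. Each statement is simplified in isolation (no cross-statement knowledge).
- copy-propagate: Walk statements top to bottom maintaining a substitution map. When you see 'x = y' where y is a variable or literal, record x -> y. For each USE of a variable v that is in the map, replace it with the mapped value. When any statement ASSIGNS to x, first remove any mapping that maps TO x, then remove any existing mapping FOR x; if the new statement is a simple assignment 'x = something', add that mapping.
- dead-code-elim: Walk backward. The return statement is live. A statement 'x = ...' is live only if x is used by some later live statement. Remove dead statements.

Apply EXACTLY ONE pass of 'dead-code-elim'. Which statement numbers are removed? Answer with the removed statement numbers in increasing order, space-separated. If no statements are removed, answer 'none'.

Backward liveness scan:
Stmt 1 't = 9': KEEP (t is live); live-in = []
Stmt 2 'y = t': DEAD (y not in live set ['t'])
Stmt 3 'u = t + 8': KEEP (u is live); live-in = ['t']
Stmt 4 'v = u': DEAD (v not in live set ['u'])
Stmt 5 'd = 1': DEAD (d not in live set ['u'])
Stmt 6 'return u': KEEP (return); live-in = ['u']
Removed statement numbers: [2, 4, 5]
Surviving IR:
  t = 9
  u = t + 8
  return u

Answer: 2 4 5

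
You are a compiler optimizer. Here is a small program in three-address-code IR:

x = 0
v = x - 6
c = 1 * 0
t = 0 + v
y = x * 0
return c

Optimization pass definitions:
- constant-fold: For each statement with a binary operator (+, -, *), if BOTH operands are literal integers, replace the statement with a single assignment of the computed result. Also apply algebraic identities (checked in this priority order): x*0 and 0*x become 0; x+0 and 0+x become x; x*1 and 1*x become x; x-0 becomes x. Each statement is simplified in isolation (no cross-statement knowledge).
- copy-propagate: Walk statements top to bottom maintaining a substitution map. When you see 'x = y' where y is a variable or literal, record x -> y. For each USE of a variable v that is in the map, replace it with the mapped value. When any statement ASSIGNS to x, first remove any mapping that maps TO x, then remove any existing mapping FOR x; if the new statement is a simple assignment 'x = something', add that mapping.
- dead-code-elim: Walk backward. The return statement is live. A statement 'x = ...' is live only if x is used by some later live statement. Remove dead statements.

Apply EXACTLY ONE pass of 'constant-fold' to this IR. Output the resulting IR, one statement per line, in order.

Applying constant-fold statement-by-statement:
  [1] x = 0  (unchanged)
  [2] v = x - 6  (unchanged)
  [3] c = 1 * 0  -> c = 0
  [4] t = 0 + v  -> t = v
  [5] y = x * 0  -> y = 0
  [6] return c  (unchanged)
Result (6 stmts):
  x = 0
  v = x - 6
  c = 0
  t = v
  y = 0
  return c

Answer: x = 0
v = x - 6
c = 0
t = v
y = 0
return c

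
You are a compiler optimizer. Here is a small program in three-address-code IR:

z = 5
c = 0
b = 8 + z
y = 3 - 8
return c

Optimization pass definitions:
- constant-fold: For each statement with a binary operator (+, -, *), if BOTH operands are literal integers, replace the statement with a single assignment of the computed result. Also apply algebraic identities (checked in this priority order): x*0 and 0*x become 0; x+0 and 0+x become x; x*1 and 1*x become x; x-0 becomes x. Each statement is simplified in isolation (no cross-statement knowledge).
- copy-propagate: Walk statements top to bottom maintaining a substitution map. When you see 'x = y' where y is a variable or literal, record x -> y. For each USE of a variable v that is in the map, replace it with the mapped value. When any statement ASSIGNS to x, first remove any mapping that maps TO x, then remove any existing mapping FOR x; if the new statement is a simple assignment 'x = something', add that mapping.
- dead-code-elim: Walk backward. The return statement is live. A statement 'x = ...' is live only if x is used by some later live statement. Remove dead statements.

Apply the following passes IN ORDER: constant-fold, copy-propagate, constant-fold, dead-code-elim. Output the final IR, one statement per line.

Initial IR:
  z = 5
  c = 0
  b = 8 + z
  y = 3 - 8
  return c
After constant-fold (5 stmts):
  z = 5
  c = 0
  b = 8 + z
  y = -5
  return c
After copy-propagate (5 stmts):
  z = 5
  c = 0
  b = 8 + 5
  y = -5
  return 0
After constant-fold (5 stmts):
  z = 5
  c = 0
  b = 13
  y = -5
  return 0
After dead-code-elim (1 stmts):
  return 0

Answer: return 0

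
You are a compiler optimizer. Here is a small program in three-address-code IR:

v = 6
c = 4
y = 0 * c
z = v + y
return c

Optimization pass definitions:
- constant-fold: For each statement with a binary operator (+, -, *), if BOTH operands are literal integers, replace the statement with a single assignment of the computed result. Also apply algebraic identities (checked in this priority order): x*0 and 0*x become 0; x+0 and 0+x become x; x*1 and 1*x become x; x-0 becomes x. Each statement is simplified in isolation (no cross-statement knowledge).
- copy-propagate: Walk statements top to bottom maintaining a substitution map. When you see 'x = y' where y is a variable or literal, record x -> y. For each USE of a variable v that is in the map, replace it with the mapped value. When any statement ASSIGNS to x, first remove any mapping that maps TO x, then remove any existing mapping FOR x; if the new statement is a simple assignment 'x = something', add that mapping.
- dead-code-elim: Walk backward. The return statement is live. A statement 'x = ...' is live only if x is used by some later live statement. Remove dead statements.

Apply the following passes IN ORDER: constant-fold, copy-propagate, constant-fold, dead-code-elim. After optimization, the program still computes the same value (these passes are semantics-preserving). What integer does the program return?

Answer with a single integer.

Initial IR:
  v = 6
  c = 4
  y = 0 * c
  z = v + y
  return c
After constant-fold (5 stmts):
  v = 6
  c = 4
  y = 0
  z = v + y
  return c
After copy-propagate (5 stmts):
  v = 6
  c = 4
  y = 0
  z = 6 + 0
  return 4
After constant-fold (5 stmts):
  v = 6
  c = 4
  y = 0
  z = 6
  return 4
After dead-code-elim (1 stmts):
  return 4
Evaluate:
  v = 6  =>  v = 6
  c = 4  =>  c = 4
  y = 0 * c  =>  y = 0
  z = v + y  =>  z = 6
  return c = 4

Answer: 4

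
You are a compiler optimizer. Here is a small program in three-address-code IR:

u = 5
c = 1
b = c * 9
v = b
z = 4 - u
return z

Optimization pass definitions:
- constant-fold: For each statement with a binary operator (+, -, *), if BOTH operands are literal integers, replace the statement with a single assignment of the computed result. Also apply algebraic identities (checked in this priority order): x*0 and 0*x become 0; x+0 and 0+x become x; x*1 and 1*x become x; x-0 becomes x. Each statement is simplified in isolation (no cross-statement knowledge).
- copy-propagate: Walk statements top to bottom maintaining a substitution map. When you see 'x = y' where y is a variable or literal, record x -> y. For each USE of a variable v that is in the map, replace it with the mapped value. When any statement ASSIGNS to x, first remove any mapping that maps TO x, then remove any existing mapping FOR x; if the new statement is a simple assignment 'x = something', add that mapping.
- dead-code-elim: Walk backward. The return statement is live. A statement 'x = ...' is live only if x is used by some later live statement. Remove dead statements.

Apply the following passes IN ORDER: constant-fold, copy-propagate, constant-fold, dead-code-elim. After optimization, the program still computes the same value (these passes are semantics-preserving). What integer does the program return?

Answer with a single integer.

Initial IR:
  u = 5
  c = 1
  b = c * 9
  v = b
  z = 4 - u
  return z
After constant-fold (6 stmts):
  u = 5
  c = 1
  b = c * 9
  v = b
  z = 4 - u
  return z
After copy-propagate (6 stmts):
  u = 5
  c = 1
  b = 1 * 9
  v = b
  z = 4 - 5
  return z
After constant-fold (6 stmts):
  u = 5
  c = 1
  b = 9
  v = b
  z = -1
  return z
After dead-code-elim (2 stmts):
  z = -1
  return z
Evaluate:
  u = 5  =>  u = 5
  c = 1  =>  c = 1
  b = c * 9  =>  b = 9
  v = b  =>  v = 9
  z = 4 - u  =>  z = -1
  return z = -1

Answer: -1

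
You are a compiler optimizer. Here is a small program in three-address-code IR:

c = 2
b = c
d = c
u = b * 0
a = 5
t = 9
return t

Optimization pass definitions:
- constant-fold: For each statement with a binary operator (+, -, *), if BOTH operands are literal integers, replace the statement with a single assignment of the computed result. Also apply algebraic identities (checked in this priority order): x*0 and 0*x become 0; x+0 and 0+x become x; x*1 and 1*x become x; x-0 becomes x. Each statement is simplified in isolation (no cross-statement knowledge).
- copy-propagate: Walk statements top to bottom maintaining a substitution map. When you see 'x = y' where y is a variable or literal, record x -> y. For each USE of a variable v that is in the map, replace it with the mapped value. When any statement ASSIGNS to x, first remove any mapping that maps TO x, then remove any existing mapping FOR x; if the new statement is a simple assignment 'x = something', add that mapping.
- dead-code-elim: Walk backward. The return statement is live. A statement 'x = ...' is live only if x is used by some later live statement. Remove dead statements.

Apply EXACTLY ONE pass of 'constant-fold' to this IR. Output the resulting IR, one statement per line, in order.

Answer: c = 2
b = c
d = c
u = 0
a = 5
t = 9
return t

Derivation:
Applying constant-fold statement-by-statement:
  [1] c = 2  (unchanged)
  [2] b = c  (unchanged)
  [3] d = c  (unchanged)
  [4] u = b * 0  -> u = 0
  [5] a = 5  (unchanged)
  [6] t = 9  (unchanged)
  [7] return t  (unchanged)
Result (7 stmts):
  c = 2
  b = c
  d = c
  u = 0
  a = 5
  t = 9
  return t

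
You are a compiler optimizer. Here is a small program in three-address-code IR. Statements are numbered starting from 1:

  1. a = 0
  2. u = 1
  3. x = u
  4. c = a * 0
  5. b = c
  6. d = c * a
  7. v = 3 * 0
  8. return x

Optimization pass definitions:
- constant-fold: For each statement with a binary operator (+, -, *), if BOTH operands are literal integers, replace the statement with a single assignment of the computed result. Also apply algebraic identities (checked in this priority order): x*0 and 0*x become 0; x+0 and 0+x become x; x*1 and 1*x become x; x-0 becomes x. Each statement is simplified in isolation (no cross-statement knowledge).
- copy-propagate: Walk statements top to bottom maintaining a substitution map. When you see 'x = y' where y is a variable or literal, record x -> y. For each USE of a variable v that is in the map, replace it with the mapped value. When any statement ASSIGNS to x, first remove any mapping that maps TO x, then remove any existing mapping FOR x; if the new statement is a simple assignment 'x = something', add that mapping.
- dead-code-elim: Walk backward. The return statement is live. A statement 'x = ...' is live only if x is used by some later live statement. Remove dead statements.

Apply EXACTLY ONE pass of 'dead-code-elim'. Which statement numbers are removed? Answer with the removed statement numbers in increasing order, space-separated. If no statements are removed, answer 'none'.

Answer: 1 4 5 6 7

Derivation:
Backward liveness scan:
Stmt 1 'a = 0': DEAD (a not in live set [])
Stmt 2 'u = 1': KEEP (u is live); live-in = []
Stmt 3 'x = u': KEEP (x is live); live-in = ['u']
Stmt 4 'c = a * 0': DEAD (c not in live set ['x'])
Stmt 5 'b = c': DEAD (b not in live set ['x'])
Stmt 6 'd = c * a': DEAD (d not in live set ['x'])
Stmt 7 'v = 3 * 0': DEAD (v not in live set ['x'])
Stmt 8 'return x': KEEP (return); live-in = ['x']
Removed statement numbers: [1, 4, 5, 6, 7]
Surviving IR:
  u = 1
  x = u
  return x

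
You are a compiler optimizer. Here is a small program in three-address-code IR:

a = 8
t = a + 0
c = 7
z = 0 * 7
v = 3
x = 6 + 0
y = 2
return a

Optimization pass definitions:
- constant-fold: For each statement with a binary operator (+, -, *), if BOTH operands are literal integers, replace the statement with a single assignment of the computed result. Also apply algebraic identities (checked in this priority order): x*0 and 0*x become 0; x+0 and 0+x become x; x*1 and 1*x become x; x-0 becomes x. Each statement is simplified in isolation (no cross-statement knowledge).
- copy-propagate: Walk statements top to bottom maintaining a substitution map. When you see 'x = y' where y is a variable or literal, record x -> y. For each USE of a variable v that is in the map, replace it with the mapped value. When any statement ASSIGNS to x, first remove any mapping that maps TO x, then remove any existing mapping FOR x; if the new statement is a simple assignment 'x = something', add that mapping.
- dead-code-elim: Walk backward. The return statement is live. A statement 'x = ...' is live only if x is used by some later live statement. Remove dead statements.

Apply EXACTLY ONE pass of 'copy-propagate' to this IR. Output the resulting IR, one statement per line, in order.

Answer: a = 8
t = 8 + 0
c = 7
z = 0 * 7
v = 3
x = 6 + 0
y = 2
return 8

Derivation:
Applying copy-propagate statement-by-statement:
  [1] a = 8  (unchanged)
  [2] t = a + 0  -> t = 8 + 0
  [3] c = 7  (unchanged)
  [4] z = 0 * 7  (unchanged)
  [5] v = 3  (unchanged)
  [6] x = 6 + 0  (unchanged)
  [7] y = 2  (unchanged)
  [8] return a  -> return 8
Result (8 stmts):
  a = 8
  t = 8 + 0
  c = 7
  z = 0 * 7
  v = 3
  x = 6 + 0
  y = 2
  return 8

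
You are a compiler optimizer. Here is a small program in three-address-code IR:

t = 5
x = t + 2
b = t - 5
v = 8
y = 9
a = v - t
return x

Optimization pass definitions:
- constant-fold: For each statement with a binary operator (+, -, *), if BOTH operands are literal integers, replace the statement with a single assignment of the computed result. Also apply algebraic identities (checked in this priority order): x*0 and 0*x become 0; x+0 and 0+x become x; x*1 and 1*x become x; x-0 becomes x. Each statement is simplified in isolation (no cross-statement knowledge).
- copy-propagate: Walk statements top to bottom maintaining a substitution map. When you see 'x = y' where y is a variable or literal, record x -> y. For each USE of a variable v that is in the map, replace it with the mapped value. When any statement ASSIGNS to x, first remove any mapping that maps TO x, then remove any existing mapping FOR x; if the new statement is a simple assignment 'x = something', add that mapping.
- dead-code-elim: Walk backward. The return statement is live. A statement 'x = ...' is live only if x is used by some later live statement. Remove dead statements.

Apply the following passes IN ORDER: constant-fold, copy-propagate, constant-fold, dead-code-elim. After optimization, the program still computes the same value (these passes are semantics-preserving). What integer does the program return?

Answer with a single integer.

Initial IR:
  t = 5
  x = t + 2
  b = t - 5
  v = 8
  y = 9
  a = v - t
  return x
After constant-fold (7 stmts):
  t = 5
  x = t + 2
  b = t - 5
  v = 8
  y = 9
  a = v - t
  return x
After copy-propagate (7 stmts):
  t = 5
  x = 5 + 2
  b = 5 - 5
  v = 8
  y = 9
  a = 8 - 5
  return x
After constant-fold (7 stmts):
  t = 5
  x = 7
  b = 0
  v = 8
  y = 9
  a = 3
  return x
After dead-code-elim (2 stmts):
  x = 7
  return x
Evaluate:
  t = 5  =>  t = 5
  x = t + 2  =>  x = 7
  b = t - 5  =>  b = 0
  v = 8  =>  v = 8
  y = 9  =>  y = 9
  a = v - t  =>  a = 3
  return x = 7

Answer: 7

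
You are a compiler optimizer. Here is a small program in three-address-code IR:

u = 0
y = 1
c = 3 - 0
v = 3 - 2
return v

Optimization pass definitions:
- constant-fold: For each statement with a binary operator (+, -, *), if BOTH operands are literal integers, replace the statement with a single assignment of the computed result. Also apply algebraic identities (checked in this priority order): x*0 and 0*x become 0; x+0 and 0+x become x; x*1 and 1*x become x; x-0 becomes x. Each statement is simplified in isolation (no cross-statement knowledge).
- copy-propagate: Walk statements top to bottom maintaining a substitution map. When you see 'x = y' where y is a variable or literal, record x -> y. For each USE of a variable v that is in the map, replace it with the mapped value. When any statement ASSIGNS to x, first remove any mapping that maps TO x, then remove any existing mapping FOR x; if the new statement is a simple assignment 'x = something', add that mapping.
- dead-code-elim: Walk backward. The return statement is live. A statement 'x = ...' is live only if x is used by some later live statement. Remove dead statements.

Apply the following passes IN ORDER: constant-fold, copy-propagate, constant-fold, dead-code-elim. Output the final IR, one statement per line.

Answer: return 1

Derivation:
Initial IR:
  u = 0
  y = 1
  c = 3 - 0
  v = 3 - 2
  return v
After constant-fold (5 stmts):
  u = 0
  y = 1
  c = 3
  v = 1
  return v
After copy-propagate (5 stmts):
  u = 0
  y = 1
  c = 3
  v = 1
  return 1
After constant-fold (5 stmts):
  u = 0
  y = 1
  c = 3
  v = 1
  return 1
After dead-code-elim (1 stmts):
  return 1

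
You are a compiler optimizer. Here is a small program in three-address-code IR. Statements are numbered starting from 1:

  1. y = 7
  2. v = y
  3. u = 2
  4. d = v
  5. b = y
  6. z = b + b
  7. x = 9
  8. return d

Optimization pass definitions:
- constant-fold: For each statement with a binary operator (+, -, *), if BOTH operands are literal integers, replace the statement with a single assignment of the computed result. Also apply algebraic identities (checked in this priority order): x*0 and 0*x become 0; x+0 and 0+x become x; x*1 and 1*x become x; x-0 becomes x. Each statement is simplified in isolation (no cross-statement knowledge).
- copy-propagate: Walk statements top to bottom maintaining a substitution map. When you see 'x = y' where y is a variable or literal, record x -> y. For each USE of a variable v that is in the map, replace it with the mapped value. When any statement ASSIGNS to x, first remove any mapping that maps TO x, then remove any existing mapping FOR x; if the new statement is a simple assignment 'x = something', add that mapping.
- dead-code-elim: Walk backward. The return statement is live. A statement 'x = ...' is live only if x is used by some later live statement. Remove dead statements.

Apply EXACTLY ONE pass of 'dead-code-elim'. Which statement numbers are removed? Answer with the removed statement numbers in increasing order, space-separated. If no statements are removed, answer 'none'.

Answer: 3 5 6 7

Derivation:
Backward liveness scan:
Stmt 1 'y = 7': KEEP (y is live); live-in = []
Stmt 2 'v = y': KEEP (v is live); live-in = ['y']
Stmt 3 'u = 2': DEAD (u not in live set ['v'])
Stmt 4 'd = v': KEEP (d is live); live-in = ['v']
Stmt 5 'b = y': DEAD (b not in live set ['d'])
Stmt 6 'z = b + b': DEAD (z not in live set ['d'])
Stmt 7 'x = 9': DEAD (x not in live set ['d'])
Stmt 8 'return d': KEEP (return); live-in = ['d']
Removed statement numbers: [3, 5, 6, 7]
Surviving IR:
  y = 7
  v = y
  d = v
  return d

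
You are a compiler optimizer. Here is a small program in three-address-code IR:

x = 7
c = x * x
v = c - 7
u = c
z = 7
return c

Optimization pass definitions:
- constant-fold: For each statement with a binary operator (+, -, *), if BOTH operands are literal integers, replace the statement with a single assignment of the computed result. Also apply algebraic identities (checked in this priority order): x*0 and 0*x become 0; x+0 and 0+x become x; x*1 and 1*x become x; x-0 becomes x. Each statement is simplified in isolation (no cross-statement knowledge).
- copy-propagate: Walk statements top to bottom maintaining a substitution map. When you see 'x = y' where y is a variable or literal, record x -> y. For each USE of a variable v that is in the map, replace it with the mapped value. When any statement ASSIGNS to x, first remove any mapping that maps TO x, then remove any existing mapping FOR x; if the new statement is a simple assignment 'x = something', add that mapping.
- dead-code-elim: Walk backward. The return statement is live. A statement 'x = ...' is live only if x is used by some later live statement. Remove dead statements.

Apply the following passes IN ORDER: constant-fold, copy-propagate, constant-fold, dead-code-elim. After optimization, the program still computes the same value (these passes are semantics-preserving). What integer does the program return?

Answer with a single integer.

Initial IR:
  x = 7
  c = x * x
  v = c - 7
  u = c
  z = 7
  return c
After constant-fold (6 stmts):
  x = 7
  c = x * x
  v = c - 7
  u = c
  z = 7
  return c
After copy-propagate (6 stmts):
  x = 7
  c = 7 * 7
  v = c - 7
  u = c
  z = 7
  return c
After constant-fold (6 stmts):
  x = 7
  c = 49
  v = c - 7
  u = c
  z = 7
  return c
After dead-code-elim (2 stmts):
  c = 49
  return c
Evaluate:
  x = 7  =>  x = 7
  c = x * x  =>  c = 49
  v = c - 7  =>  v = 42
  u = c  =>  u = 49
  z = 7  =>  z = 7
  return c = 49

Answer: 49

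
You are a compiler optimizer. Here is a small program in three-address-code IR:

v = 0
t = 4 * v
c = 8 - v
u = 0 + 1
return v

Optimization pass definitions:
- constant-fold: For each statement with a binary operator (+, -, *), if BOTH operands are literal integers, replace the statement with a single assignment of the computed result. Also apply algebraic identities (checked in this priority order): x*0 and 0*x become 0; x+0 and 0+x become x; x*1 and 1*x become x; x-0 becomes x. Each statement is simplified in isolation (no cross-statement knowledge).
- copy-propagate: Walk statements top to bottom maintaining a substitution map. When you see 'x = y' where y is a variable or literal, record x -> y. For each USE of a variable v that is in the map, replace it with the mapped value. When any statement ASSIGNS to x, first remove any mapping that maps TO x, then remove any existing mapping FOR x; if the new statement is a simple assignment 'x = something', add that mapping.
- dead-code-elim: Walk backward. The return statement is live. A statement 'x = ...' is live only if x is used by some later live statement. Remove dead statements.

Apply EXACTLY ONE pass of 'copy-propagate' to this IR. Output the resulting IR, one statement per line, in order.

Answer: v = 0
t = 4 * 0
c = 8 - 0
u = 0 + 1
return 0

Derivation:
Applying copy-propagate statement-by-statement:
  [1] v = 0  (unchanged)
  [2] t = 4 * v  -> t = 4 * 0
  [3] c = 8 - v  -> c = 8 - 0
  [4] u = 0 + 1  (unchanged)
  [5] return v  -> return 0
Result (5 stmts):
  v = 0
  t = 4 * 0
  c = 8 - 0
  u = 0 + 1
  return 0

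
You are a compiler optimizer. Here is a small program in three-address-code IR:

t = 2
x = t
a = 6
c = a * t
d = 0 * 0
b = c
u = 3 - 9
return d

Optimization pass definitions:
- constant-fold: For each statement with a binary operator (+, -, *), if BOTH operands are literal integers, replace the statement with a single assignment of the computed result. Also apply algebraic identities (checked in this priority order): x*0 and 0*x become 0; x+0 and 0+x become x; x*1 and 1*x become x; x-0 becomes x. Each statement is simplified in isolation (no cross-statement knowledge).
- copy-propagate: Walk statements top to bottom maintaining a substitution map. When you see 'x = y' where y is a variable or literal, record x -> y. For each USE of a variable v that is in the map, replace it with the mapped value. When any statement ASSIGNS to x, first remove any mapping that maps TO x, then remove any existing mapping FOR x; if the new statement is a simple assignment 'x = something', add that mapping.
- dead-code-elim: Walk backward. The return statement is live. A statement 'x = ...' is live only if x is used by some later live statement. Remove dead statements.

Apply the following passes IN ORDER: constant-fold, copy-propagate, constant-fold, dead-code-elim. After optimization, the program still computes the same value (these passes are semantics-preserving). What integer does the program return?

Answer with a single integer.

Initial IR:
  t = 2
  x = t
  a = 6
  c = a * t
  d = 0 * 0
  b = c
  u = 3 - 9
  return d
After constant-fold (8 stmts):
  t = 2
  x = t
  a = 6
  c = a * t
  d = 0
  b = c
  u = -6
  return d
After copy-propagate (8 stmts):
  t = 2
  x = 2
  a = 6
  c = 6 * 2
  d = 0
  b = c
  u = -6
  return 0
After constant-fold (8 stmts):
  t = 2
  x = 2
  a = 6
  c = 12
  d = 0
  b = c
  u = -6
  return 0
After dead-code-elim (1 stmts):
  return 0
Evaluate:
  t = 2  =>  t = 2
  x = t  =>  x = 2
  a = 6  =>  a = 6
  c = a * t  =>  c = 12
  d = 0 * 0  =>  d = 0
  b = c  =>  b = 12
  u = 3 - 9  =>  u = -6
  return d = 0

Answer: 0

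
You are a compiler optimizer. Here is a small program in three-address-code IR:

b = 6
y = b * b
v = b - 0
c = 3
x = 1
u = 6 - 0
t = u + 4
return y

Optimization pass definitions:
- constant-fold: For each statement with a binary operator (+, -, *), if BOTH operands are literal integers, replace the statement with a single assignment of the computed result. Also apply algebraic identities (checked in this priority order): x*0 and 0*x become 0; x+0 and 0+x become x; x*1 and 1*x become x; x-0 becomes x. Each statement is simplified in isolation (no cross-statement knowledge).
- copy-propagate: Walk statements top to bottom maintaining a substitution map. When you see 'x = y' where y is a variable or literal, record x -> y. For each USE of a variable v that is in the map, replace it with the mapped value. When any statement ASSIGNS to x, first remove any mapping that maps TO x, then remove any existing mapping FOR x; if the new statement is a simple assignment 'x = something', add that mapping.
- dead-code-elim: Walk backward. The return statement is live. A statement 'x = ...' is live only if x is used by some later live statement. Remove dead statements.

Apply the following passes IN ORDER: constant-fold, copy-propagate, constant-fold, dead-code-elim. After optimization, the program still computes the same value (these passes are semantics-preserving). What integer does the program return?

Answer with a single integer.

Initial IR:
  b = 6
  y = b * b
  v = b - 0
  c = 3
  x = 1
  u = 6 - 0
  t = u + 4
  return y
After constant-fold (8 stmts):
  b = 6
  y = b * b
  v = b
  c = 3
  x = 1
  u = 6
  t = u + 4
  return y
After copy-propagate (8 stmts):
  b = 6
  y = 6 * 6
  v = 6
  c = 3
  x = 1
  u = 6
  t = 6 + 4
  return y
After constant-fold (8 stmts):
  b = 6
  y = 36
  v = 6
  c = 3
  x = 1
  u = 6
  t = 10
  return y
After dead-code-elim (2 stmts):
  y = 36
  return y
Evaluate:
  b = 6  =>  b = 6
  y = b * b  =>  y = 36
  v = b - 0  =>  v = 6
  c = 3  =>  c = 3
  x = 1  =>  x = 1
  u = 6 - 0  =>  u = 6
  t = u + 4  =>  t = 10
  return y = 36

Answer: 36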